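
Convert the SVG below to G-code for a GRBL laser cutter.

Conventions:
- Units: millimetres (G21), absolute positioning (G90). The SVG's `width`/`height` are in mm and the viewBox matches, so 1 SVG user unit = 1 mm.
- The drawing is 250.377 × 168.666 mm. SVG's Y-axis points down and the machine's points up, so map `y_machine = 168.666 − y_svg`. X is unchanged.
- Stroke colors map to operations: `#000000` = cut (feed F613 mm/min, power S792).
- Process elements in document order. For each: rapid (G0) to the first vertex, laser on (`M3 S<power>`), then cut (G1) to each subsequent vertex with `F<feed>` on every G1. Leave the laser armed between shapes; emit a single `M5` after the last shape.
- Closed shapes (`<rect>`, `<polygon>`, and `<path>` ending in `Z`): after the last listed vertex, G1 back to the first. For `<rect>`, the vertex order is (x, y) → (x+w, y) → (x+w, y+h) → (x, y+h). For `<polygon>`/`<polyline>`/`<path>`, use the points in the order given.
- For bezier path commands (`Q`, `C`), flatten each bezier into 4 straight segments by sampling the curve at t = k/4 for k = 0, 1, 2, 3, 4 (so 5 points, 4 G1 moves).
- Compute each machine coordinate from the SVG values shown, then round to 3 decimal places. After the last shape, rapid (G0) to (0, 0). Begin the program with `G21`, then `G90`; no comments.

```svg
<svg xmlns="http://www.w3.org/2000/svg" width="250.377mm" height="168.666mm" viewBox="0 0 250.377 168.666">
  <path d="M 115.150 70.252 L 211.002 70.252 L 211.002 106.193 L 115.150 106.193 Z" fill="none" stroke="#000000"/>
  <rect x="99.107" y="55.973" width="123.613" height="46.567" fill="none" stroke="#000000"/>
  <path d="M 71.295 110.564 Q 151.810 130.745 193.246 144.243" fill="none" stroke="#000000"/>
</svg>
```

G21
G90
G0 X115.150 Y98.414
M3 S792
G1 X211.002 Y98.414 F613
G1 X211.002 Y62.473 F613
G1 X115.150 Y62.473 F613
G1 X115.150 Y98.414 F613
G0 X99.107 Y112.693
M3 S792
G1 X222.720 Y112.693 F613
G1 X222.720 Y66.126 F613
G1 X99.107 Y66.126 F613
G1 X99.107 Y112.693 F613
G0 X71.295 Y58.102
M3 S792
G1 X109.110 Y48.429 F613
G1 X142.040 Y39.592 F613
G1 X170.086 Y31.590 F613
G1 X193.246 Y24.423 F613
M5
G0 X0.000 Y0.000

1 u = 1 mm; y_m = 168.666 − y.

[1] `<path>` rectangle, #000000→cut S792 F613: (115.150,98.414) → (211.002,98.414) → (211.002,62.473) → (115.150,62.473) → (115.150,98.414) (closed)

[2] `<rect>` rectangle, #000000→cut S792 F613: (99.107,112.693) → (222.720,112.693) → (222.720,66.126) → (99.107,66.126) → (99.107,112.693) (closed)

[3] `<path>` quadratic bezier, #000000→cut S792 F613: (71.295,58.102) → (109.110,48.429) → (142.040,39.592) → (170.086,31.590) → (193.246,24.423)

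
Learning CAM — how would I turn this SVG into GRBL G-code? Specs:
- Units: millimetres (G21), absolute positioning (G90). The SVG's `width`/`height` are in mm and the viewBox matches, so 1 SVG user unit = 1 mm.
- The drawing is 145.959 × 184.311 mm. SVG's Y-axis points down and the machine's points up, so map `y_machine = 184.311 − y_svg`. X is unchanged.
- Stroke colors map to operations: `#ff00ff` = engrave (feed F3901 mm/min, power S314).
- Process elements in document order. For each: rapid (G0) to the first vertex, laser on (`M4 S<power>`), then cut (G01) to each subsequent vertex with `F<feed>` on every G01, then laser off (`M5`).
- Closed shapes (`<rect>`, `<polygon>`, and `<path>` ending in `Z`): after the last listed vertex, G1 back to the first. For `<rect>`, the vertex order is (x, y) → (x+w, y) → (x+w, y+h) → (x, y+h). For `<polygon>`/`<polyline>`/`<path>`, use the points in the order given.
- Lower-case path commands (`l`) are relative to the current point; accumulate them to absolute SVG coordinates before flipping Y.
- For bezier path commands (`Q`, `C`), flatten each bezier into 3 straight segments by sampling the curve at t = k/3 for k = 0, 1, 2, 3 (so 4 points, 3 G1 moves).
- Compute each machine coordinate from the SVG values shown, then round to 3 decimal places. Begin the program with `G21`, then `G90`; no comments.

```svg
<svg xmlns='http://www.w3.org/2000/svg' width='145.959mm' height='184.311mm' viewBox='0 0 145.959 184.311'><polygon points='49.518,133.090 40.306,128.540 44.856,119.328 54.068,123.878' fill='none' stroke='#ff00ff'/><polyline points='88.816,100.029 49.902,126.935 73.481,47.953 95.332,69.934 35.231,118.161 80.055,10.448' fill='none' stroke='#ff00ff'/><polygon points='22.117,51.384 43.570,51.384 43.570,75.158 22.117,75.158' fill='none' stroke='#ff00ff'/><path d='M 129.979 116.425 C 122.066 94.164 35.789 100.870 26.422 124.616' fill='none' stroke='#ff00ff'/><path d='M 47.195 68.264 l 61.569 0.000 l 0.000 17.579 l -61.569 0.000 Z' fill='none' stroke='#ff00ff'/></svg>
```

Since the viewBox matches the mm dimensions, user units are millimetres directly. The only transform is the Y-flip y_m = 184.311 − y_svg.

Shape 1 is a regular polygon drawn with `<polygon>`. Its stroke #ff00ff means engrave at S314, F3901. After flipping Y the toolpath is (49.518,51.221) → (40.306,55.771) → (44.856,64.983) → (54.068,60.433) → (49.518,51.221), returning to the start.

Shape 2 is a open polyline drawn with `<polyline>`. Its stroke #ff00ff means engrave at S314, F3901. After flipping Y the toolpath is (88.816,84.282) → (49.902,57.376) → (73.481,136.358) → (95.332,114.377) → (35.231,66.150) → (80.055,173.863).

Shape 3 is a rectangle drawn with `<polygon>`. Its stroke #ff00ff means engrave at S314, F3901. After flipping Y the toolpath is (22.117,132.927) → (43.570,132.927) → (43.570,109.153) → (22.117,109.153) → (22.117,132.927), returning to the start.

Shape 4 is a cubic bezier drawn with `<path>`. Its stroke #ff00ff means engrave at S314, F3901. After flipping Y the toolpath is (129.979,67.886) → (101.696,80.933) → (55.675,77.319) → (26.422,59.695).

Shape 5 is a rectangle drawn with `<path>`. Its stroke #ff00ff means engrave at S314, F3901. After flipping Y the toolpath is (47.195,116.047) → (108.764,116.047) → (108.764,98.468) → (47.195,98.468) → (47.195,116.047), returning to the start.

G21
G90
G0 X49.518 Y51.221
M4 S314
G01 X40.306 Y55.771 F3901
G01 X44.856 Y64.983 F3901
G01 X54.068 Y60.433 F3901
G01 X49.518 Y51.221 F3901
M5
G0 X88.816 Y84.282
M4 S314
G01 X49.902 Y57.376 F3901
G01 X73.481 Y136.358 F3901
G01 X95.332 Y114.377 F3901
G01 X35.231 Y66.150 F3901
G01 X80.055 Y173.863 F3901
M5
G0 X22.117 Y132.927
M4 S314
G01 X43.570 Y132.927 F3901
G01 X43.570 Y109.153 F3901
G01 X22.117 Y109.153 F3901
G01 X22.117 Y132.927 F3901
M5
G0 X129.979 Y67.886
M4 S314
G01 X101.696 Y80.933 F3901
G01 X55.675 Y77.319 F3901
G01 X26.422 Y59.695 F3901
M5
G0 X47.195 Y116.047
M4 S314
G01 X108.764 Y116.047 F3901
G01 X108.764 Y98.468 F3901
G01 X47.195 Y98.468 F3901
G01 X47.195 Y116.047 F3901
M5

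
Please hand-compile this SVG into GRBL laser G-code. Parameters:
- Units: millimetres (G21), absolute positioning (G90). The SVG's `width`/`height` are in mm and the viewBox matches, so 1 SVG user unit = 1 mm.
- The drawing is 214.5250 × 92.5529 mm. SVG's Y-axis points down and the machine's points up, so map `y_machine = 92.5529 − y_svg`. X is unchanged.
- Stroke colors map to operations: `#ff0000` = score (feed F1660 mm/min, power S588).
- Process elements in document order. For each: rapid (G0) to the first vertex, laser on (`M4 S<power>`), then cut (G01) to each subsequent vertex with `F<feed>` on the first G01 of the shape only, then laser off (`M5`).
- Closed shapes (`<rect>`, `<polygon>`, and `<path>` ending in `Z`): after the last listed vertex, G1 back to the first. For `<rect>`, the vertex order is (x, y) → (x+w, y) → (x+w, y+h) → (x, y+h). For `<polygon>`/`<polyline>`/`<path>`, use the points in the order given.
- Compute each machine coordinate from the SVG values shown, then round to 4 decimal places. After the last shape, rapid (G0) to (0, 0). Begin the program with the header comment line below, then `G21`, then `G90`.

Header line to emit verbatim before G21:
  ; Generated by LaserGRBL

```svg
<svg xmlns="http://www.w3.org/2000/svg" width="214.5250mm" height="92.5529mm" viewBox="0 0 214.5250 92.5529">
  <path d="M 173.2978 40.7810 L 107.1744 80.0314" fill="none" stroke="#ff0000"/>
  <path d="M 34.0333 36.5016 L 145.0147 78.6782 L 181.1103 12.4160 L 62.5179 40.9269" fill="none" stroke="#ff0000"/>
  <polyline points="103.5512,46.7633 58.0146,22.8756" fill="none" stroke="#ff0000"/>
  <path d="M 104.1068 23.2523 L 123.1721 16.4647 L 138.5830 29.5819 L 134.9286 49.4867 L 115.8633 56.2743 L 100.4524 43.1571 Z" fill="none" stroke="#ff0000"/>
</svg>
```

1 u = 1 mm; y_m = 92.5529 − y.

[1] `<path>` line segment, #ff0000→score S588 F1660: (173.2978,51.7719) → (107.1744,12.5215)

[2] `<path>` open polyline, #ff0000→score S588 F1660: (34.0333,56.0513) → (145.0147,13.8747) → (181.1103,80.1369) → (62.5179,51.6260)

[3] `<polyline>` line segment, #ff0000→score S588 F1660: (103.5512,45.7896) → (58.0146,69.6773)

[4] `<path>` regular polygon, #ff0000→score S588 F1660: (104.1068,69.3006) → (123.1721,76.0882) → (138.5830,62.9710) → (134.9286,43.0662) → (115.8633,36.2786) → (100.4524,49.3958) → (104.1068,69.3006) (closed)

; Generated by LaserGRBL
G21
G90
G0 X173.2978 Y51.7719
M4 S588
G01 X107.1744 Y12.5215 F1660
M5
G0 X34.0333 Y56.0513
M4 S588
G01 X145.0147 Y13.8747 F1660
G01 X181.1103 Y80.1369
G01 X62.5179 Y51.6260
M5
G0 X103.5512 Y45.7896
M4 S588
G01 X58.0146 Y69.6773 F1660
M5
G0 X104.1068 Y69.3006
M4 S588
G01 X123.1721 Y76.0882 F1660
G01 X138.5830 Y62.9710
G01 X134.9286 Y43.0662
G01 X115.8633 Y36.2786
G01 X100.4524 Y49.3958
G01 X104.1068 Y69.3006
M5
G0 X0.0000 Y0.0000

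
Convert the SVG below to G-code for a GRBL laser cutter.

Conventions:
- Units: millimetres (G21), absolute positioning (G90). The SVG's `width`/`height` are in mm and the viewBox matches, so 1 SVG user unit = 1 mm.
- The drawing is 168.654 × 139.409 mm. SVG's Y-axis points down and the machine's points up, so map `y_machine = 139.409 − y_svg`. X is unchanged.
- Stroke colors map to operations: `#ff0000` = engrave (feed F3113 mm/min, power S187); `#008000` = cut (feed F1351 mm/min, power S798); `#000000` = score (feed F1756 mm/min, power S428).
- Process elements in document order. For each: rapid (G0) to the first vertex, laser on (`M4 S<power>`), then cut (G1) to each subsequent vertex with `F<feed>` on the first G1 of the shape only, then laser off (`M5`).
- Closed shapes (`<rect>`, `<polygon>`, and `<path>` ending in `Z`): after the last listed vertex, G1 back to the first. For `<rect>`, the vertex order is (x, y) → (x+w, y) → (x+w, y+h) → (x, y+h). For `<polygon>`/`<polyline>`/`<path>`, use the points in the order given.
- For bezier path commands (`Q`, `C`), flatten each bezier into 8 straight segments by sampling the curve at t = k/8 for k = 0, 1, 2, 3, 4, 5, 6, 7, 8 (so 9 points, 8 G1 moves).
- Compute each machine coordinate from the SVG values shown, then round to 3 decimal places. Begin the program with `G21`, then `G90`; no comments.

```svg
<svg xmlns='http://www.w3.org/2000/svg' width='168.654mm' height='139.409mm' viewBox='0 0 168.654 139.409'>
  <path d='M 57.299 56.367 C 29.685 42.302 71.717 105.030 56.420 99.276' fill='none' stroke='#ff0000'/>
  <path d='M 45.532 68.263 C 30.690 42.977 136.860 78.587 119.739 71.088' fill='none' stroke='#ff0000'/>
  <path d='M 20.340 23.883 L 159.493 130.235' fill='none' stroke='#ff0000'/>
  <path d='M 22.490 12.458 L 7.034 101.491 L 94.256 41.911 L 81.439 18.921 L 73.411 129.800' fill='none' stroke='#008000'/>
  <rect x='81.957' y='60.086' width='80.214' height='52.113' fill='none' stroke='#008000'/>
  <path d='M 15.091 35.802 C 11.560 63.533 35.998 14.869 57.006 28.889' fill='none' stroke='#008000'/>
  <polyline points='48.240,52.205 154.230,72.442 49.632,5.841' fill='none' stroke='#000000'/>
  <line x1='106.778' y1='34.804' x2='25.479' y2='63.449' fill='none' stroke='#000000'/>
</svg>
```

1 u = 1 mm; y_m = 139.409 − y.

[1] `<path>` cubic bezier, #ff0000→engrave S187 F3113: (57.299,83.042) → (49.960,85.000) → (47.663,81.462) → (48.919,74.129) → (52.241,64.704) → (56.139,54.890) → (59.128,46.388) → (59.717,40.902) → (56.420,40.133)

[2] `<path>` cubic bezier, #ff0000→engrave S187 F3113: (45.532,71.146) → (45.162,77.977) → (53.273,80.318) → (67.004,79.387) → (83.490,76.404) → (99.870,72.587) → (113.280,69.155) → (120.857,67.326) → (119.739,68.321)

[3] `<path>` line segment, #ff0000→engrave S187 F3113: (20.340,115.526) → (159.493,9.174)

[4] `<path>` open polyline, #008000→cut S798 F1351: (22.490,126.951) → (7.034,37.918) → (94.256,97.498) → (81.439,120.488) → (73.411,9.609)

[5] `<rect>` rectangle, #008000→cut S798 F1351: (81.957,79.323) → (162.171,79.323) → (162.171,27.210) → (81.957,27.210) → (81.957,79.323) (closed)

[6] `<path>` cubic bezier, #008000→cut S798 F1351: (15.091,103.607) → (15.017,96.517) → (17.196,94.960) → (21.262,97.305) → (26.846,101.922) → (33.581,107.182) → (41.097,111.455) → (49.029,113.111) → (57.006,110.520)

[7] `<polyline>` open polyline, #000000→score S428 F1756: (48.240,87.204) → (154.230,66.967) → (49.632,133.568)

[8] `<line>` line segment, #000000→score S428 F1756: (106.778,104.605) → (25.479,75.960)

G21
G90
G0 X57.299 Y83.042
M4 S187
G1 X49.960 Y85.000 F3113
G1 X47.663 Y81.462
G1 X48.919 Y74.129
G1 X52.241 Y64.704
G1 X56.139 Y54.890
G1 X59.128 Y46.388
G1 X59.717 Y40.902
G1 X56.420 Y40.133
M5
G0 X45.532 Y71.146
M4 S187
G1 X45.162 Y77.977 F3113
G1 X53.273 Y80.318
G1 X67.004 Y79.387
G1 X83.490 Y76.404
G1 X99.870 Y72.587
G1 X113.280 Y69.155
G1 X120.857 Y67.326
G1 X119.739 Y68.321
M5
G0 X20.340 Y115.526
M4 S187
G1 X159.493 Y9.174 F3113
M5
G0 X22.490 Y126.951
M4 S798
G1 X7.034 Y37.918 F1351
G1 X94.256 Y97.498
G1 X81.439 Y120.488
G1 X73.411 Y9.609
M5
G0 X81.957 Y79.323
M4 S798
G1 X162.171 Y79.323 F1351
G1 X162.171 Y27.210
G1 X81.957 Y27.210
G1 X81.957 Y79.323
M5
G0 X15.091 Y103.607
M4 S798
G1 X15.017 Y96.517 F1351
G1 X17.196 Y94.960
G1 X21.262 Y97.305
G1 X26.846 Y101.922
G1 X33.581 Y107.182
G1 X41.097 Y111.455
G1 X49.029 Y113.111
G1 X57.006 Y110.520
M5
G0 X48.240 Y87.204
M4 S428
G1 X154.230 Y66.967 F1756
G1 X49.632 Y133.568
M5
G0 X106.778 Y104.605
M4 S428
G1 X25.479 Y75.960 F1756
M5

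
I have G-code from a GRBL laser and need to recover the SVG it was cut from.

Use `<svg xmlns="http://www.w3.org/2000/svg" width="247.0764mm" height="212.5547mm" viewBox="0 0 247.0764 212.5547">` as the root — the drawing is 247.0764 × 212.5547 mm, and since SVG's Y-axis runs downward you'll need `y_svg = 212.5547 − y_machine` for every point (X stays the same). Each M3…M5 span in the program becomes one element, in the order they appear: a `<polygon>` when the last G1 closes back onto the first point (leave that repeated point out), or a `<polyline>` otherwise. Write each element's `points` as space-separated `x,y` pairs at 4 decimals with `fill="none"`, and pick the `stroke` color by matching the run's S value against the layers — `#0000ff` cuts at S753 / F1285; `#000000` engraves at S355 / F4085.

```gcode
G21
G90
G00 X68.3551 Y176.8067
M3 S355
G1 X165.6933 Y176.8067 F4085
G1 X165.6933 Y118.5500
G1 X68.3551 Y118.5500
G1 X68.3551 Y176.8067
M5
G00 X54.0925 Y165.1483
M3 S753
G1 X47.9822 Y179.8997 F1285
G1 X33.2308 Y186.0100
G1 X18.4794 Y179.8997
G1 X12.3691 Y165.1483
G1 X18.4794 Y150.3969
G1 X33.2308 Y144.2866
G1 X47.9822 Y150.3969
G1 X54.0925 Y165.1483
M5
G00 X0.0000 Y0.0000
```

y_svg = 212.5547 − y_m.

[1] S355→`#000000` (engrave); closed run; points: 68.3551,35.7480 165.6933,35.7480 165.6933,94.0047 68.3551,94.0047

[2] S753→`#0000ff` (cut); closed run; points: 54.0925,47.4064 47.9822,32.6550 33.2308,26.5447 18.4794,32.6550 12.3691,47.4064 18.4794,62.1578 33.2308,68.2681 47.9822,62.1578

<svg xmlns="http://www.w3.org/2000/svg" width="247.0764mm" height="212.5547mm" viewBox="0 0 247.0764 212.5547">
  <polygon points="68.3551,35.7480 165.6933,35.7480 165.6933,94.0047 68.3551,94.0047" fill="none" stroke="#000000"/>
  <polygon points="54.0925,47.4064 47.9822,32.6550 33.2308,26.5447 18.4794,32.6550 12.3691,47.4064 18.4794,62.1578 33.2308,68.2681 47.9822,62.1578" fill="none" stroke="#0000ff"/>
</svg>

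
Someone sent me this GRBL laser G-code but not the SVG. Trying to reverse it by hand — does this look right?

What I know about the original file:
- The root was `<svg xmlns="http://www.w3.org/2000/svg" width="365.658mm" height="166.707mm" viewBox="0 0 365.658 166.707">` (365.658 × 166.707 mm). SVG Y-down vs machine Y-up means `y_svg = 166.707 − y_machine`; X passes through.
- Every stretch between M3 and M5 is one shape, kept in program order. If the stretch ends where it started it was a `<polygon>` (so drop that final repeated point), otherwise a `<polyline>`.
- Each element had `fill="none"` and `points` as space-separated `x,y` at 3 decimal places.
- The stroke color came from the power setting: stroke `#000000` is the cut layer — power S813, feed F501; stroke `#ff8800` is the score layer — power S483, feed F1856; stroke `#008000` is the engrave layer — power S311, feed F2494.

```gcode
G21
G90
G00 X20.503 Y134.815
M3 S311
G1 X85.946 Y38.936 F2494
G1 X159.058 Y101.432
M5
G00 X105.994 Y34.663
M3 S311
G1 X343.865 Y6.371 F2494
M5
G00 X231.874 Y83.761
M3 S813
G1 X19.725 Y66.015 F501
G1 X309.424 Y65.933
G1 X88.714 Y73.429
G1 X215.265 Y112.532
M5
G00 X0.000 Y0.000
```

y_svg = 166.707 − y_m.

[1] S311→`#008000` (engrave); open run; points: 20.503,31.892 85.946,127.771 159.058,65.275

[2] S311→`#008000` (engrave); open run; points: 105.994,132.044 343.865,160.336

[3] S813→`#000000` (cut); open run; points: 231.874,82.946 19.725,100.692 309.424,100.774 88.714,93.278 215.265,54.175

<svg xmlns="http://www.w3.org/2000/svg" width="365.658mm" height="166.707mm" viewBox="0 0 365.658 166.707">
  <polyline points="20.503,31.892 85.946,127.771 159.058,65.275" fill="none" stroke="#008000"/>
  <polyline points="105.994,132.044 343.865,160.336" fill="none" stroke="#008000"/>
  <polyline points="231.874,82.946 19.725,100.692 309.424,100.774 88.714,93.278 215.265,54.175" fill="none" stroke="#000000"/>
</svg>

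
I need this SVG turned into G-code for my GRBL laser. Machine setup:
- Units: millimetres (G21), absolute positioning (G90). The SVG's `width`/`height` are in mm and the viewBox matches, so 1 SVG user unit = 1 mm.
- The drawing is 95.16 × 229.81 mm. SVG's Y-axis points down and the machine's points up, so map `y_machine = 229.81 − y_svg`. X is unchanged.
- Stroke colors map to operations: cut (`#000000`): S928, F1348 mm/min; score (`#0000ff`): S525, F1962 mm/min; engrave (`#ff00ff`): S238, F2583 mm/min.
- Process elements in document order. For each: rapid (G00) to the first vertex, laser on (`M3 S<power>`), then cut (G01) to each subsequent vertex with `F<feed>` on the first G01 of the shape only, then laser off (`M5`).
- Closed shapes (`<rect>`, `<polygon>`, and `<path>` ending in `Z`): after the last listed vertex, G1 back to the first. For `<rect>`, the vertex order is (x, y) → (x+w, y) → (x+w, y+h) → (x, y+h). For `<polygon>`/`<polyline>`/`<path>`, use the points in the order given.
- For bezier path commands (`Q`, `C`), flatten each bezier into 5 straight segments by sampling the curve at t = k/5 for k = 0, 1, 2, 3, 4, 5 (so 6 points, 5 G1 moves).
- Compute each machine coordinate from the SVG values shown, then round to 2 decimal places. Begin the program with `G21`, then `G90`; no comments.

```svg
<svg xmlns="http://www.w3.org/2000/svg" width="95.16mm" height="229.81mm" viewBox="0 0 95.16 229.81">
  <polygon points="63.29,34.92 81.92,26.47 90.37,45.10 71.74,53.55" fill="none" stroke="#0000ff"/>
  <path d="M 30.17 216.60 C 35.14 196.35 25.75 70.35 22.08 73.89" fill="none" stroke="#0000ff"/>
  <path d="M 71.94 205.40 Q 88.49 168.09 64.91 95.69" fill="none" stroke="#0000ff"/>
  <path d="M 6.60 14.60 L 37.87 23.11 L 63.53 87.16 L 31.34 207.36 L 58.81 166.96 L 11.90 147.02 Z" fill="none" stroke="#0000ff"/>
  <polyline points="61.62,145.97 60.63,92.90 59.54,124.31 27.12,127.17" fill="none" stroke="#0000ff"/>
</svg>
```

G21
G90
G00 X63.29 Y194.89
M3 S525
G01 X81.92 Y203.34 F1962
G01 X90.37 Y184.71
G01 X71.74 Y176.26
G01 X63.29 Y194.89
M5
G00 X30.17 Y13.21
M3 S525
G01 X31.59 Y36.17 F1962
G01 X30.53 Y73.21
G01 X27.94 Y113.05
G01 X24.81 Y144.38
G01 X22.08 Y155.92
M5
G00 X71.94 Y24.41
M3 S525
G01 X76.95 Y40.74 F1962
G01 X78.76 Y59.87
G01 X77.35 Y81.81
G01 X72.74 Y106.56
G01 X64.91 Y134.12
M5
G00 X6.60 Y215.21
M3 S525
G01 X37.87 Y206.70 F1962
G01 X63.53 Y142.65
G01 X31.34 Y22.45
G01 X58.81 Y62.85
G01 X11.90 Y82.79
G01 X6.60 Y215.21
M5
G00 X61.62 Y83.84
M3 S525
G01 X60.63 Y136.91 F1962
G01 X59.54 Y105.50
G01 X27.12 Y102.64
M5

1 u = 1 mm; y_m = 229.81 − y.

[1] `<polygon>` regular polygon, #0000ff→score S525 F1962: (63.29,194.89) → (81.92,203.34) → (90.37,184.71) → (71.74,176.26) → (63.29,194.89) (closed)

[2] `<path>` cubic bezier, #0000ff→score S525 F1962: (30.17,13.21) → (31.59,36.17) → (30.53,73.21) → (27.94,113.05) → (24.81,144.38) → (22.08,155.92)

[3] `<path>` quadratic bezier, #0000ff→score S525 F1962: (71.94,24.41) → (76.95,40.74) → (78.76,59.87) → (77.35,81.81) → (72.74,106.56) → (64.91,134.12)

[4] `<path>` closed polygon, #0000ff→score S525 F1962: (6.60,215.21) → (37.87,206.70) → (63.53,142.65) → (31.34,22.45) → (58.81,62.85) → (11.90,82.79) → (6.60,215.21) (closed)

[5] `<polyline>` open polyline, #0000ff→score S525 F1962: (61.62,83.84) → (60.63,136.91) → (59.54,105.50) → (27.12,102.64)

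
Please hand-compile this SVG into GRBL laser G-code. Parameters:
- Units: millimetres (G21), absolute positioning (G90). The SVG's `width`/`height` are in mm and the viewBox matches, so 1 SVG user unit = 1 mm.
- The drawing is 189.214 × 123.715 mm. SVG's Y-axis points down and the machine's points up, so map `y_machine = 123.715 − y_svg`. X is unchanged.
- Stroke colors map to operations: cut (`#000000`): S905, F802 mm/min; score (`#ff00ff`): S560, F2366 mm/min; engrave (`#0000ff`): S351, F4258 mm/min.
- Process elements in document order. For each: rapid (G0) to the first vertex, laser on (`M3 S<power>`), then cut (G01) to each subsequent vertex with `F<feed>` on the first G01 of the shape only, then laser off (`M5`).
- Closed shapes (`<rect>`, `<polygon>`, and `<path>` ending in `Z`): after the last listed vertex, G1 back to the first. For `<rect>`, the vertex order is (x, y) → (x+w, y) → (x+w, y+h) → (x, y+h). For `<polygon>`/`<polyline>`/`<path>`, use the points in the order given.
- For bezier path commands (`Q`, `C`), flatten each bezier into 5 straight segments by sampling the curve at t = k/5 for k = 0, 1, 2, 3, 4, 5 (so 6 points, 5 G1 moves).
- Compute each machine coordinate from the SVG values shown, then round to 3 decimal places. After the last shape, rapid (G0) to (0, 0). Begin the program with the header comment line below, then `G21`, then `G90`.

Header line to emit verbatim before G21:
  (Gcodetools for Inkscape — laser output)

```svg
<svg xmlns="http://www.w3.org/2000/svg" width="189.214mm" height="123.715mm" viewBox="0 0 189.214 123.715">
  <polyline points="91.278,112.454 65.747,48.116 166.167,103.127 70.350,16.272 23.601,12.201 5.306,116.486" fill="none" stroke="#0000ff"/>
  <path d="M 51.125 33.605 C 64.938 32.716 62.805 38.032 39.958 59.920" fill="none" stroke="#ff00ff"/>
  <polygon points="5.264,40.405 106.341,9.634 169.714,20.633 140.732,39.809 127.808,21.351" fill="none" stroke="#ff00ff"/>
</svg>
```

1 u = 1 mm; y_m = 123.715 − y.

[1] `<polyline>` open polyline, #0000ff→engrave S351 F4258: (91.278,11.261) → (65.747,75.599) → (166.167,20.588) → (70.350,107.443) → (23.601,111.514) → (5.306,7.229)

[2] `<path>` cubic bezier, #ff00ff→score S560 F2366: (51.125,90.110) → (57.461,89.816) → (59.741,87.535) → (57.737,82.770) → (51.219,75.022) → (39.958,63.795)

[3] `<polygon>` closed polygon, #ff00ff→score S560 F2366: (5.264,83.310) → (106.341,114.081) → (169.714,103.082) → (140.732,83.906) → (127.808,102.364) → (5.264,83.310) (closed)

(Gcodetools for Inkscape — laser output)
G21
G90
G0 X91.278 Y11.261
M3 S351
G01 X65.747 Y75.599 F4258
G01 X166.167 Y20.588
G01 X70.350 Y107.443
G01 X23.601 Y111.514
G01 X5.306 Y7.229
M5
G0 X51.125 Y90.110
M3 S560
G01 X57.461 Y89.816 F2366
G01 X59.741 Y87.535
G01 X57.737 Y82.770
G01 X51.219 Y75.022
G01 X39.958 Y63.795
M5
G0 X5.264 Y83.310
M3 S560
G01 X106.341 Y114.081 F2366
G01 X169.714 Y103.082
G01 X140.732 Y83.906
G01 X127.808 Y102.364
G01 X5.264 Y83.310
M5
G0 X0.000 Y0.000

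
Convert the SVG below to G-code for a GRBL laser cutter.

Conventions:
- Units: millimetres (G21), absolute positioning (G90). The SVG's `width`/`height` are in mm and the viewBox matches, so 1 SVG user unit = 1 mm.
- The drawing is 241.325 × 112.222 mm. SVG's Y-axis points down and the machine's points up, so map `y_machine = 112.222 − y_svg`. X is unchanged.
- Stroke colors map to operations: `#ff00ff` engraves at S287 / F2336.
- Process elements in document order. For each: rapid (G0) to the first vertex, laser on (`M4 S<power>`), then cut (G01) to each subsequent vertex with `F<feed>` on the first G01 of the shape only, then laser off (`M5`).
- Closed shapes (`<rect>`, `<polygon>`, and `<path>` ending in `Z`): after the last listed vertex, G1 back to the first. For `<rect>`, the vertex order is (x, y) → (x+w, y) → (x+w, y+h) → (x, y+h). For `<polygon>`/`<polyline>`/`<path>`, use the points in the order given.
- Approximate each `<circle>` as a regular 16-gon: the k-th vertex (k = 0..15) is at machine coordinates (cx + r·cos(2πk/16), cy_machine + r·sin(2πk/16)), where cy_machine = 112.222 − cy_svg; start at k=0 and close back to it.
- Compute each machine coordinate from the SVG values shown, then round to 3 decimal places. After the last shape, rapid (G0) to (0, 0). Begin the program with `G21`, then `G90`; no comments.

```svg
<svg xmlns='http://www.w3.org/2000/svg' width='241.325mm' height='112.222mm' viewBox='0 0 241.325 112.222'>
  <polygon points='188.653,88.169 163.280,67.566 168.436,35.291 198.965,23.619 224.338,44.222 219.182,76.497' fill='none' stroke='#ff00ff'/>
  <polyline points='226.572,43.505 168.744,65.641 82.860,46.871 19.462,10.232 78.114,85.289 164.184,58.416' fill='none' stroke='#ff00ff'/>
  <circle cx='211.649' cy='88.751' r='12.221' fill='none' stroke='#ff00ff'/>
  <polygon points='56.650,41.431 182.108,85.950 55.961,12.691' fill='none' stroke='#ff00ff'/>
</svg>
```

G21
G90
G0 X188.653 Y24.053
M4 S287
G01 X163.280 Y44.656 F2336
G01 X168.436 Y76.931
G01 X198.965 Y88.603
G01 X224.338 Y68.000
G01 X219.182 Y35.725
G01 X188.653 Y24.053
M5
G0 X226.572 Y68.717
M4 S287
G01 X168.744 Y46.581 F2336
G01 X82.860 Y65.351
G01 X19.462 Y101.990
G01 X78.114 Y26.933
G01 X164.184 Y53.806
M5
G0 X223.870 Y23.471
M4 S287
G01 X222.940 Y28.148 F2336
G01 X220.291 Y32.113
G01 X216.326 Y34.762
G01 X211.649 Y35.692
G01 X206.972 Y34.762
G01 X203.007 Y32.113
G01 X200.358 Y28.148
G01 X199.428 Y23.471
G01 X200.358 Y18.794
G01 X203.007 Y14.829
G01 X206.972 Y12.180
G01 X211.649 Y11.250
G01 X216.326 Y12.180
G01 X220.291 Y14.829
G01 X222.940 Y18.794
G01 X223.870 Y23.471
M5
G0 X56.650 Y70.791
M4 S287
G01 X182.108 Y26.272 F2336
G01 X55.961 Y99.531
G01 X56.650 Y70.791
M5
G0 X0.000 Y0.000

Since the viewBox matches the mm dimensions, user units are millimetres directly. The only transform is the Y-flip y_m = 112.222 − y_svg.

Shape 1 is a regular polygon drawn with `<polygon>`. Its stroke #ff00ff means engrave at S287, F2336. After flipping Y the toolpath is (188.653,24.053) → (163.280,44.656) → (168.436,76.931) → (198.965,88.603) → (224.338,68.000) → (219.182,35.725) → (188.653,24.053), returning to the start.

Shape 2 is a open polyline drawn with `<polyline>`. Its stroke #ff00ff means engrave at S287, F2336. After flipping Y the toolpath is (226.572,68.717) → (168.744,46.581) → (82.860,65.351) → (19.462,101.990) → (78.114,26.933) → (164.184,53.806).

Shape 3 is a circle drawn with `<circle>`. Its stroke #ff00ff means engrave at S287, F2336. After flipping Y the toolpath is (223.870,23.471) → (222.940,28.148) → (220.291,32.113) → (216.326,34.762) → (211.649,35.692) → (206.972,34.762) → (203.007,32.113) → (200.358,28.148) → (199.428,23.471) → (200.358,18.794) → (203.007,14.829) → (206.972,12.180) → (211.649,11.250) → (216.326,12.180) → (220.291,14.829) → (222.940,18.794) → (223.870,23.471), returning to the start.

Shape 4 is a closed polygon drawn with `<polygon>`. Its stroke #ff00ff means engrave at S287, F2336. After flipping Y the toolpath is (56.650,70.791) → (182.108,26.272) → (55.961,99.531) → (56.650,70.791), returning to the start.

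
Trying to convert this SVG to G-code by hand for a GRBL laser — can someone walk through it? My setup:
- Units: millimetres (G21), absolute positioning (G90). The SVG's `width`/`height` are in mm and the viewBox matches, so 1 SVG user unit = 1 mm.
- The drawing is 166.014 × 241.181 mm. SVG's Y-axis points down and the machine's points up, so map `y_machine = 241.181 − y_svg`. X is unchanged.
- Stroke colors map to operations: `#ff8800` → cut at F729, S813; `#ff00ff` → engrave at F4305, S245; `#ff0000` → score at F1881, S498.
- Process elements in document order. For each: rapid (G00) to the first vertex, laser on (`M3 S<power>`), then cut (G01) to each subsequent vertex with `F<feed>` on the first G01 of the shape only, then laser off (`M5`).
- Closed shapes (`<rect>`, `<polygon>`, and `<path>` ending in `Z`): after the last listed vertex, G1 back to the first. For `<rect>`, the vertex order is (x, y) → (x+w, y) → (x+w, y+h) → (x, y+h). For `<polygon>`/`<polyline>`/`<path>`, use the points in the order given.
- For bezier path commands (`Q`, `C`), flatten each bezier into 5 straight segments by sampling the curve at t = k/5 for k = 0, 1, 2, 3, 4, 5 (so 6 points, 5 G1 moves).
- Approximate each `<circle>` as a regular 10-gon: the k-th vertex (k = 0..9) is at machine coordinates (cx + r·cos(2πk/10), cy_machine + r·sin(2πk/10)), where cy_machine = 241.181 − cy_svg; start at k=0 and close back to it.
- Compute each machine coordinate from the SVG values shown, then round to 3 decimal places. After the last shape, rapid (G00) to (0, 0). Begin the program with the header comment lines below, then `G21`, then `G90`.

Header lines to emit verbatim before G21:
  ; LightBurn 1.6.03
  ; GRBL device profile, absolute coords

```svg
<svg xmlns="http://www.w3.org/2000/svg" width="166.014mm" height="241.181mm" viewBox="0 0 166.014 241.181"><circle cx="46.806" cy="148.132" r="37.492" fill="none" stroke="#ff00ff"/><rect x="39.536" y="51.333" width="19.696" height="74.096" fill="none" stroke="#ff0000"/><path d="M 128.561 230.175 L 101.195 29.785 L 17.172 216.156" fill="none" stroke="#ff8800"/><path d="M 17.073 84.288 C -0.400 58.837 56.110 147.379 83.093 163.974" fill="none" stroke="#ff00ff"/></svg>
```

viewBox `0 0 166.014 241.181` with mm width/height → 1 unit = 1 mm. Flip: y_m = 241.181 − y_svg.

**Shape 1** — `<circle>` circle, stroke `#ff00ff` → engrave (S245, F4305). Machine vertices: (84.298,93.049) → (77.138,115.086) → (58.392,128.706) → (35.220,128.706) → (16.474,115.086) → (9.314,93.049) → (16.474,71.012) → (35.220,57.392) → (58.392,57.392) → (77.138,71.012) → (84.298,93.049). Closed: final G1 returns to the first vertex.

**Shape 2** — `<rect>` rectangle, stroke `#ff0000` → score (S498, F1881). Machine vertices: (39.536,189.848) → (59.232,189.848) → (59.232,115.752) → (39.536,115.752) → (39.536,189.848). Closed: final G1 returns to the first vertex.

**Shape 3** — `<path>` open polyline, stroke `#ff8800` → cut (S813, F729). Machine vertices: (128.561,11.006) → (101.195,211.396) → (17.172,25.025). Open path.

**Shape 4** — `<path>` cubic bezier, stroke `#ff00ff` → engrave (S245, F4305). Control points (SVG): P0=(17.073,84.288), P1=(-0.400,58.837), P2=(56.110,147.379), P3=(83.093,163.974); sampled at t=k/5. Machine vertices: (17.073,156.893) → (14.639,159.972) → (24.993,144.618) → (43.165,119.755) → (64.188,94.310) → (83.093,77.207). Open path.

; LightBurn 1.6.03
; GRBL device profile, absolute coords
G21
G90
G00 X84.298 Y93.049
M3 S245
G01 X77.138 Y115.086 F4305
G01 X58.392 Y128.706
G01 X35.220 Y128.706
G01 X16.474 Y115.086
G01 X9.314 Y93.049
G01 X16.474 Y71.012
G01 X35.220 Y57.392
G01 X58.392 Y57.392
G01 X77.138 Y71.012
G01 X84.298 Y93.049
M5
G00 X39.536 Y189.848
M3 S498
G01 X59.232 Y189.848 F1881
G01 X59.232 Y115.752
G01 X39.536 Y115.752
G01 X39.536 Y189.848
M5
G00 X128.561 Y11.006
M3 S813
G01 X101.195 Y211.396 F729
G01 X17.172 Y25.025
M5
G00 X17.073 Y156.893
M3 S245
G01 X14.639 Y159.972 F4305
G01 X24.993 Y144.618
G01 X43.165 Y119.755
G01 X64.188 Y94.310
G01 X83.093 Y77.207
M5
G00 X0.000 Y0.000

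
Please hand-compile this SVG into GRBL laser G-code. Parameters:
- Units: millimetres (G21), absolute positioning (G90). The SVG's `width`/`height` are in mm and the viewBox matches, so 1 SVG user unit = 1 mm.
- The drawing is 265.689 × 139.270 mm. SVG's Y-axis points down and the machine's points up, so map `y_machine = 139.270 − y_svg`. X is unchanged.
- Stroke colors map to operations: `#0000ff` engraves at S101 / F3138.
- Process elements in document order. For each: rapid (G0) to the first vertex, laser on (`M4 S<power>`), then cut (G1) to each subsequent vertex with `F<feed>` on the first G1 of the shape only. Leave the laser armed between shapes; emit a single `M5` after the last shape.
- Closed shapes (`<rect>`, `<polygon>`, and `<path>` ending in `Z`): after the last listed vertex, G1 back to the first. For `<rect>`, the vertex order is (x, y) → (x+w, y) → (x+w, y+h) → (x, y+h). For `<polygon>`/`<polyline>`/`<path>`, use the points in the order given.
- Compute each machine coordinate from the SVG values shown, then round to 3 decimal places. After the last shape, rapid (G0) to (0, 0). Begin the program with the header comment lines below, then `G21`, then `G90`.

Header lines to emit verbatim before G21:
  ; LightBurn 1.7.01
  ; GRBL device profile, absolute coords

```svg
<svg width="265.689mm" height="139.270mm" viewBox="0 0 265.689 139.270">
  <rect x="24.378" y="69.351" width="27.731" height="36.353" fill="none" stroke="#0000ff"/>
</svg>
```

; LightBurn 1.7.01
; GRBL device profile, absolute coords
G21
G90
G0 X24.378 Y69.919
M4 S101
G1 X52.109 Y69.919 F3138
G1 X52.109 Y33.566
G1 X24.378 Y33.566
G1 X24.378 Y69.919
M5
G0 X0.000 Y0.000

Since the viewBox matches the mm dimensions, user units are millimetres directly. The only transform is the Y-flip y_m = 139.270 − y_svg.

Shape 1 is a rectangle drawn with `<rect>`. Its stroke #0000ff means engrave at S101, F3138. After flipping Y the toolpath is (24.378,69.919) → (52.109,69.919) → (52.109,33.566) → (24.378,33.566) → (24.378,69.919), returning to the start.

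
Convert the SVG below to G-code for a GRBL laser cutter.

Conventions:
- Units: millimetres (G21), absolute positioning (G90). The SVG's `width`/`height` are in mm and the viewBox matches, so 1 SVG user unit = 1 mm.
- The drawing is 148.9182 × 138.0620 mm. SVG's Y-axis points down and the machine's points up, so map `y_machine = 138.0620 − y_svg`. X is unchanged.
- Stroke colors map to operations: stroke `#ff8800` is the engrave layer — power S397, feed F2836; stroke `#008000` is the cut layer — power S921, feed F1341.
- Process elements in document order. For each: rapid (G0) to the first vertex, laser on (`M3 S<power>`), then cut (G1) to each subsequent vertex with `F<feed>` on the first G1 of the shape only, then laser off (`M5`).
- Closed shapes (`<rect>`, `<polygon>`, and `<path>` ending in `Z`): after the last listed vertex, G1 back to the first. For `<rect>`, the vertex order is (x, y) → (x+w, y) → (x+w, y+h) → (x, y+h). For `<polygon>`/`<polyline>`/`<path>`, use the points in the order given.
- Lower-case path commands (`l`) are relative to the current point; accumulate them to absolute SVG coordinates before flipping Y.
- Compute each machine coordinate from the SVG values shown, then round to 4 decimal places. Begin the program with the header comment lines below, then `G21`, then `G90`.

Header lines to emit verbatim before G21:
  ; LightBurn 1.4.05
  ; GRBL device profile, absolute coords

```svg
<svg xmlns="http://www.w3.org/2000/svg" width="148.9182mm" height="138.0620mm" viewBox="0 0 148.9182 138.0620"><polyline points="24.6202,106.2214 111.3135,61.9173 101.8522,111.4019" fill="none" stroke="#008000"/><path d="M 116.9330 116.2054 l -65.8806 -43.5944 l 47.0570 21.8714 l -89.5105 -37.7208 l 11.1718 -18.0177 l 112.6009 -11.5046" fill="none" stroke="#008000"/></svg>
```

; LightBurn 1.4.05
; GRBL device profile, absolute coords
G21
G90
G0 X24.6202 Y31.8406
M3 S921
G1 X111.3135 Y76.1447 F1341
G1 X101.8522 Y26.6601
M5
G0 X116.9330 Y21.8566
M3 S921
G1 X51.0524 Y65.4510 F1341
G1 X98.1094 Y43.5796
G1 X8.5989 Y81.3004
G1 X19.7707 Y99.3181
G1 X132.3716 Y110.8227
M5

Since the viewBox matches the mm dimensions, user units are millimetres directly. The only transform is the Y-flip y_m = 138.0620 − y_svg.

Shape 1 is a open polyline drawn with `<polyline>`. Its stroke #008000 means cut at S921, F1341. After flipping Y the toolpath is (24.6202,31.8406) → (111.3135,76.1447) → (101.8522,26.6601).

Shape 2 is a open polyline drawn with `<path>`. Its stroke #008000 means cut at S921, F1341. After flipping Y the toolpath is (116.9330,21.8566) → (51.0524,65.4510) → (98.1094,43.5796) → (8.5989,81.3004) → (19.7707,99.3181) → (132.3716,110.8227).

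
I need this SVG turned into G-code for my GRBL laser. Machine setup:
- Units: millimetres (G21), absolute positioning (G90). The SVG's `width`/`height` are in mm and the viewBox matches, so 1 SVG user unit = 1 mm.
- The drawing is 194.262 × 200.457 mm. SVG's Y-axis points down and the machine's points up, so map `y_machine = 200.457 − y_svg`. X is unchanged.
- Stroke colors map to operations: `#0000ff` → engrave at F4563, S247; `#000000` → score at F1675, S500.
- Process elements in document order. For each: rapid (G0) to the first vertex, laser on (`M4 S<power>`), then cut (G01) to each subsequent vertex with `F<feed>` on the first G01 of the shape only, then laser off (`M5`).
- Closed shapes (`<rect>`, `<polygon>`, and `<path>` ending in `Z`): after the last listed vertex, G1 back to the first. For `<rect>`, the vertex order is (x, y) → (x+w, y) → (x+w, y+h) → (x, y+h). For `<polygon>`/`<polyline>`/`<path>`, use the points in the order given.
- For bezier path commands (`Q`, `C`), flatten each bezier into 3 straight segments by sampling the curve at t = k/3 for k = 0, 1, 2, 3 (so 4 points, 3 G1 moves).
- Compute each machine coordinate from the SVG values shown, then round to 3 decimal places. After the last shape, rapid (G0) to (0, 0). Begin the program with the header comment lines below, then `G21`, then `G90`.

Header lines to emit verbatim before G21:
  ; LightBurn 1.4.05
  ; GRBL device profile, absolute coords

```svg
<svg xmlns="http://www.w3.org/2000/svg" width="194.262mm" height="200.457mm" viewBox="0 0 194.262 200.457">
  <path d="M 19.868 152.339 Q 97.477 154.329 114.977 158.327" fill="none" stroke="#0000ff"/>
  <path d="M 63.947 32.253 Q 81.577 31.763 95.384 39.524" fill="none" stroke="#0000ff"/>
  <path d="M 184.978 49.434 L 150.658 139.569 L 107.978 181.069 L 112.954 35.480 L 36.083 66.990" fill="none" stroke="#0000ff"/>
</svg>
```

1 u = 1 mm; y_m = 200.457 − y.

[1] `<path>` quadratic bezier, #0000ff→engrave S247 F4563: (19.868,48.118) → (64.929,46.568) → (96.632,44.572) → (114.977,42.130)

[2] `<path>` quadratic bezier, #0000ff→engrave S247 F4563: (63.947,168.204) → (75.276,167.614) → (85.755,165.190) → (95.384,160.933)

[3] `<path>` open polyline, #0000ff→engrave S247 F4563: (184.978,151.023) → (150.658,60.888) → (107.978,19.388) → (112.954,164.977) → (36.083,133.467)

; LightBurn 1.4.05
; GRBL device profile, absolute coords
G21
G90
G0 X19.868 Y48.118
M4 S247
G01 X64.929 Y46.568 F4563
G01 X96.632 Y44.572
G01 X114.977 Y42.130
M5
G0 X63.947 Y168.204
M4 S247
G01 X75.276 Y167.614 F4563
G01 X85.755 Y165.190
G01 X95.384 Y160.933
M5
G0 X184.978 Y151.023
M4 S247
G01 X150.658 Y60.888 F4563
G01 X107.978 Y19.388
G01 X112.954 Y164.977
G01 X36.083 Y133.467
M5
G0 X0.000 Y0.000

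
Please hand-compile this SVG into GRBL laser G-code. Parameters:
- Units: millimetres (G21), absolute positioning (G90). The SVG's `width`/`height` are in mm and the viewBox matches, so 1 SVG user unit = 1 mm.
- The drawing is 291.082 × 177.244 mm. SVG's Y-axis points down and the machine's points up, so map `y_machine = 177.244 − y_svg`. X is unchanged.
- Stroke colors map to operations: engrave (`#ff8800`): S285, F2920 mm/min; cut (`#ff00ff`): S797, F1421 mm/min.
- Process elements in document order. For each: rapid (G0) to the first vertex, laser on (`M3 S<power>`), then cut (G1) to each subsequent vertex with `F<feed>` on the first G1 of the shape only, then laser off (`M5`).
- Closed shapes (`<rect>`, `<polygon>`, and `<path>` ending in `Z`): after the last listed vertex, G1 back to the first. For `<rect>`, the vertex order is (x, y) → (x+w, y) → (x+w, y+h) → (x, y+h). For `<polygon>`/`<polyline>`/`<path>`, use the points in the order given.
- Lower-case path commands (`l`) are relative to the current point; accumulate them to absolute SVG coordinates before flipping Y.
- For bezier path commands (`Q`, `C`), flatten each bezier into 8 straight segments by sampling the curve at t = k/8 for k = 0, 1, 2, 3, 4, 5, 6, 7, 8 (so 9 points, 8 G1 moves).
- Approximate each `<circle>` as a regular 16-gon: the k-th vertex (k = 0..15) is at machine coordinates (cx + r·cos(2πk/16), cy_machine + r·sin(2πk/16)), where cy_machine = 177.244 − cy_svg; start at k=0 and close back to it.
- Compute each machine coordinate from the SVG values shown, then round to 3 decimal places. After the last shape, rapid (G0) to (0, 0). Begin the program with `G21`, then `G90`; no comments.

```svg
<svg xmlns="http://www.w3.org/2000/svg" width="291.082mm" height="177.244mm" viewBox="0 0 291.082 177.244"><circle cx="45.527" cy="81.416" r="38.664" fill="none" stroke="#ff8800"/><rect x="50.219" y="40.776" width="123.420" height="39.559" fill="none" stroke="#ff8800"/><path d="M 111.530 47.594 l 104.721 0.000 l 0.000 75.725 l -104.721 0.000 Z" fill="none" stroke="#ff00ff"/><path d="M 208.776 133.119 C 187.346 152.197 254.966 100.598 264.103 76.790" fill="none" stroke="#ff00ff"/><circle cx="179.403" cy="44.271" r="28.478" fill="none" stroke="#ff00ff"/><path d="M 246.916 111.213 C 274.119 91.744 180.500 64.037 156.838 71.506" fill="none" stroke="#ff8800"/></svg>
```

G21
G90
G0 X84.191 Y95.828
M3 S285
G1 X81.248 Y110.624 F2920
G1 X72.867 Y123.168
G1 X60.323 Y131.549
G1 X45.527 Y134.492
G1 X30.731 Y131.549
G1 X18.187 Y123.168
G1 X9.806 Y110.624
G1 X6.863 Y95.828
G1 X9.806 Y81.032
G1 X18.187 Y68.488
G1 X30.731 Y60.107
G1 X45.527 Y57.164
G1 X60.323 Y60.107
G1 X72.867 Y68.488
G1 X81.248 Y81.032
G1 X84.191 Y95.828
M5
G0 X50.219 Y136.468
M3 S285
G1 X173.639 Y136.468 F2920
G1 X173.639 Y96.909
G1 X50.219 Y96.909
G1 X50.219 Y136.468
M5
G0 X111.530 Y129.650
M3 S797
G1 X216.251 Y129.650 F1421
G1 X216.251 Y53.925
G1 X111.530 Y53.925
G1 X111.530 Y129.650
M5
G0 X208.776 Y44.125
M3 S797
G1 X204.626 Y40.091 F1421
G1 X207.095 Y41.530
G1 X214.455 Y47.286
G1 X224.977 Y56.207
G1 X236.931 Y67.138
G1 X248.590 Y78.926
G1 X258.223 Y90.416
G1 X264.103 Y100.454
M5
G0 X207.881 Y132.973
M3 S797
G1 X205.713 Y143.871 F1421
G1 X199.540 Y153.110
G1 X190.301 Y159.283
G1 X179.403 Y161.451
G1 X168.505 Y159.283
G1 X159.266 Y153.110
G1 X153.093 Y143.871
G1 X150.925 Y132.973
G1 X153.093 Y122.075
G1 X159.266 Y112.836
G1 X168.505 Y106.663
G1 X179.403 Y104.495
G1 X190.301 Y106.663
G1 X199.540 Y112.836
G1 X205.713 Y122.075
G1 X207.881 Y132.973
M5
G0 X246.916 Y66.031
M3 S285
G1 X251.826 Y73.633 F2920
G1 X247.645 Y81.499
G1 X236.608 Y89.120
G1 X220.951 Y95.986
G1 X202.910 Y101.590
G1 X184.721 Y105.423
G1 X168.618 Y106.975
G1 X156.838 Y105.738
M5
G0 X0.000 Y0.000

1 u = 1 mm; y_m = 177.244 − y.

[1] `<circle>` circle, #ff8800→engrave S285 F2920: (84.191,95.828) → (81.248,110.624) → (72.867,123.168) → (60.323,131.549) → (45.527,134.492) → (30.731,131.549) → (18.187,123.168) → (9.806,110.624) → (6.863,95.828) → (9.806,81.032) → (18.187,68.488) → (30.731,60.107) → (45.527,57.164) → (60.323,60.107) → (72.867,68.488) → (81.248,81.032) → (84.191,95.828) (closed)

[2] `<rect>` rectangle, #ff8800→engrave S285 F2920: (50.219,136.468) → (173.639,136.468) → (173.639,96.909) → (50.219,96.909) → (50.219,136.468) (closed)

[3] `<path>` rectangle, #ff00ff→cut S797 F1421: (111.530,129.650) → (216.251,129.650) → (216.251,53.925) → (111.530,53.925) → (111.530,129.650) (closed)

[4] `<path>` cubic bezier, #ff00ff→cut S797 F1421: (208.776,44.125) → (204.626,40.091) → (207.095,41.530) → (214.455,47.286) → (224.977,56.207) → (236.931,67.138) → (248.590,78.926) → (258.223,90.416) → (264.103,100.454)

[5] `<circle>` circle, #ff00ff→cut S797 F1421: (207.881,132.973) → (205.713,143.871) → (199.540,153.110) → (190.301,159.283) → (179.403,161.451) → (168.505,159.283) → (159.266,153.110) → (153.093,143.871) → (150.925,132.973) → (153.093,122.075) → (159.266,112.836) → (168.505,106.663) → (179.403,104.495) → (190.301,106.663) → (199.540,112.836) → (205.713,122.075) → (207.881,132.973) (closed)

[6] `<path>` cubic bezier, #ff8800→engrave S285 F2920: (246.916,66.031) → (251.826,73.633) → (247.645,81.499) → (236.608,89.120) → (220.951,95.986) → (202.910,101.590) → (184.721,105.423) → (168.618,106.975) → (156.838,105.738)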